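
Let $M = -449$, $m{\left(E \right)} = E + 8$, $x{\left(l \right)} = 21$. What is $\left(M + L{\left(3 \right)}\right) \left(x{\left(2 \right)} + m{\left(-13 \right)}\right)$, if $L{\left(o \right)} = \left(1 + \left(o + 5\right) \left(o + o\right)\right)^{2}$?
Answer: $31232$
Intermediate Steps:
$m{\left(E \right)} = 8 + E$
$L{\left(o \right)} = \left(1 + 2 o \left(5 + o\right)\right)^{2}$ ($L{\left(o \right)} = \left(1 + \left(5 + o\right) 2 o\right)^{2} = \left(1 + 2 o \left(5 + o\right)\right)^{2}$)
$\left(M + L{\left(3 \right)}\right) \left(x{\left(2 \right)} + m{\left(-13 \right)}\right) = \left(-449 + \left(1 + 2 \cdot 3^{2} + 10 \cdot 3\right)^{2}\right) \left(21 + \left(8 - 13\right)\right) = \left(-449 + \left(1 + 2 \cdot 9 + 30\right)^{2}\right) \left(21 - 5\right) = \left(-449 + \left(1 + 18 + 30\right)^{2}\right) 16 = \left(-449 + 49^{2}\right) 16 = \left(-449 + 2401\right) 16 = 1952 \cdot 16 = 31232$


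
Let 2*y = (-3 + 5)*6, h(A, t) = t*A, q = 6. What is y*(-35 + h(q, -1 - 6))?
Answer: -462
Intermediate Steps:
h(A, t) = A*t
y = 6 (y = ((-3 + 5)*6)/2 = (2*6)/2 = (1/2)*12 = 6)
y*(-35 + h(q, -1 - 6)) = 6*(-35 + 6*(-1 - 6)) = 6*(-35 + 6*(-7)) = 6*(-35 - 42) = 6*(-77) = -462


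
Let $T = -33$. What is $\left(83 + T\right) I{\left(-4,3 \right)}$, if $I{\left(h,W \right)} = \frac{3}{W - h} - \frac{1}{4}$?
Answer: $\frac{125}{14} \approx 8.9286$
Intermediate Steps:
$I{\left(h,W \right)} = - \frac{1}{4} + \frac{3}{W - h}$ ($I{\left(h,W \right)} = \frac{3}{W - h} - \frac{1}{4} = - \frac{1}{4} + \frac{3}{W - h}$)
$\left(83 + T\right) I{\left(-4,3 \right)} = \left(83 - 33\right) \frac{12 - 4 - 3}{4 \left(3 - -4\right)} = 50 \frac{12 - 4 - 3}{4 \left(3 + 4\right)} = 50 \cdot \frac{1}{4} \cdot \frac{1}{7} \cdot 5 = 50 \cdot \frac{5}{28} = \frac{125}{14}$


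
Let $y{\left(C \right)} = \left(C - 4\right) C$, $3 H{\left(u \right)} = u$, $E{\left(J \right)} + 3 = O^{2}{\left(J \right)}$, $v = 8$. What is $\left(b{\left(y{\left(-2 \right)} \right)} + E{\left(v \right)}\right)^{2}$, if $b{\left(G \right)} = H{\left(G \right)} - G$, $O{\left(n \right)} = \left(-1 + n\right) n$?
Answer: $9765625$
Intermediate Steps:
$O{\left(n \right)} = n \left(-1 + n\right)$
$E{\left(J \right)} = -3 + J^{2} \left(-1 + J\right)^{2}$ ($E{\left(J \right)} = -3 + \left(J \left(-1 + J\right)\right)^{2} = -3 + J^{2} \left(-1 + J\right)^{2}$)
$H{\left(u \right)} = \frac{u}{3}$
$y{\left(C \right)} = C \left(-4 + C\right)$ ($y{\left(C \right)} = \left(-4 + C\right) C = C \left(-4 + C\right)$)
$b{\left(G \right)} = - \frac{2 G}{3}$ ($b{\left(G \right)} = \frac{G}{3} - G = - \frac{2 G}{3}$)
$\left(b{\left(y{\left(-2 \right)} \right)} + E{\left(v \right)}\right)^{2} = \left(- \frac{2 \left(- 2 \left(-4 - 2\right)\right)}{3} - \left(3 - 8^{2} \left(-1 + 8\right)^{2}\right)\right)^{2} = \left(- \frac{2 \left(\left(-2\right) \left(-6\right)\right)}{3} - \left(3 - 64 \cdot 7^{2}\right)\right)^{2} = \left(\left(- \frac{2}{3}\right) 12 + \left(-3 + 64 \cdot 49\right)\right)^{2} = \left(-8 + \left(-3 + 3136\right)\right)^{2} = \left(-8 + 3133\right)^{2} = 3125^{2} = 9765625$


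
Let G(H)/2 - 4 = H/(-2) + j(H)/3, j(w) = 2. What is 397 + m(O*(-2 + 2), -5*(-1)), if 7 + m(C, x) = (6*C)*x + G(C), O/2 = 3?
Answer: 1198/3 ≈ 399.33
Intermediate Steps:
O = 6 (O = 2*3 = 6)
G(H) = 28/3 - H (G(H) = 8 + 2*(H/(-2) + 2/3) = 8 + 2*(H*(-½) + 2*(⅓)) = 8 + 2*(-H/2 + ⅔) = 8 + 2*(⅔ - H/2) = 8 + (4/3 - H) = 28/3 - H)
m(C, x) = 7/3 - C + 6*C*x (m(C, x) = -7 + ((6*C)*x + (28/3 - C)) = -7 + (6*C*x + (28/3 - C)) = -7 + (28/3 - C + 6*C*x) = 7/3 - C + 6*C*x)
397 + m(O*(-2 + 2), -5*(-1)) = 397 + (7/3 - 6*(-2 + 2) + 6*(6*(-2 + 2))*(-5*(-1))) = 397 + (7/3 - 6*0 + 6*(6*0)*5) = 397 + (7/3 - 1*0 + 6*0*5) = 397 + (7/3 + 0 + 0) = 397 + 7/3 = 1198/3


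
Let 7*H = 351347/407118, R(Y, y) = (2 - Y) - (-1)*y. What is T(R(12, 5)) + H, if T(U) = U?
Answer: -13897783/2849826 ≈ -4.8767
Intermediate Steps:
R(Y, y) = 2 + y - Y (R(Y, y) = (2 - Y) + y = 2 + y - Y)
H = 351347/2849826 (H = (351347/407118)/7 = (351347*(1/407118))/7 = (⅐)*(351347/407118) = 351347/2849826 ≈ 0.12329)
T(R(12, 5)) + H = (2 + 5 - 1*12) + 351347/2849826 = (2 + 5 - 12) + 351347/2849826 = -5 + 351347/2849826 = -13897783/2849826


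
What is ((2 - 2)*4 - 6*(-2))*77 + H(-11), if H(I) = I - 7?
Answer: 906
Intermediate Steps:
H(I) = -7 + I
((2 - 2)*4 - 6*(-2))*77 + H(-11) = ((2 - 2)*4 - 6*(-2))*77 + (-7 - 11) = (0*4 + 12)*77 - 18 = (0 + 12)*77 - 18 = 12*77 - 18 = 924 - 18 = 906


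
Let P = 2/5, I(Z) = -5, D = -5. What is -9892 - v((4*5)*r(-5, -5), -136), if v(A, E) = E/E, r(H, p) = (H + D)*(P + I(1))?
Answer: -9893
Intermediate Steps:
P = ⅖ (P = 2*(⅕) = ⅖ ≈ 0.40000)
r(H, p) = 23 - 23*H/5 (r(H, p) = (H - 5)*(⅖ - 5) = (-5 + H)*(-23/5) = 23 - 23*H/5)
v(A, E) = 1
-9892 - v((4*5)*r(-5, -5), -136) = -9892 - 1*1 = -9892 - 1 = -9893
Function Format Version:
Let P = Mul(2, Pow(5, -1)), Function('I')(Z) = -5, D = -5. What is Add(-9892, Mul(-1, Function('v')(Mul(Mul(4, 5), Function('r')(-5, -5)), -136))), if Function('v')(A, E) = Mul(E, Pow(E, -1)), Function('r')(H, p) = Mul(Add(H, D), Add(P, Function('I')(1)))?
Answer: -9893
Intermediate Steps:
P = Rational(2, 5) (P = Mul(2, Rational(1, 5)) = Rational(2, 5) ≈ 0.40000)
Function('r')(H, p) = Add(23, Mul(Rational(-23, 5), H)) (Function('r')(H, p) = Mul(Add(H, -5), Add(Rational(2, 5), -5)) = Mul(Add(-5, H), Rational(-23, 5)) = Add(23, Mul(Rational(-23, 5), H)))
Function('v')(A, E) = 1
Add(-9892, Mul(-1, Function('v')(Mul(Mul(4, 5), Function('r')(-5, -5)), -136))) = Add(-9892, Mul(-1, 1)) = Add(-9892, -1) = -9893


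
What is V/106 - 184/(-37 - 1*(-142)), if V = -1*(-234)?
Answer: 2533/5565 ≈ 0.45517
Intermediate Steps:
V = 234
V/106 - 184/(-37 - 1*(-142)) = 234/106 - 184/(-37 - 1*(-142)) = 234*(1/106) - 184/(-37 + 142) = 117/53 - 184/105 = 2533/5565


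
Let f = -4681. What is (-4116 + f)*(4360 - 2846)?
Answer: -13318658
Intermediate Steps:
(-4116 + f)*(4360 - 2846) = (-4116 - 4681)*(4360 - 2846) = -8797*1514 = -13318658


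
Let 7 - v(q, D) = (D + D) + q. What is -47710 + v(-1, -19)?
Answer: -47664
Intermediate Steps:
v(q, D) = 7 - q - 2*D (v(q, D) = 7 - ((D + D) + q) = 7 - (2*D + q) = 7 - (q + 2*D) = 7 + (-q - 2*D) = 7 - q - 2*D)
-47710 + v(-1, -19) = -47710 + (7 - 1*(-1) - 2*(-19)) = -47710 + (7 + 1 + 38) = -47710 + 46 = -47664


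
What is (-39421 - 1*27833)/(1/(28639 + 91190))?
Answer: -8058979566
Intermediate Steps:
(-39421 - 1*27833)/(1/(28639 + 91190)) = (-39421 - 27833)/(1/119829) = -67254/1/119829 = -67254*119829 = -8058979566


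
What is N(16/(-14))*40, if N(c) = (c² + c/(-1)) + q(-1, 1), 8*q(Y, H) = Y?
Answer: 4555/49 ≈ 92.959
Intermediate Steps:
q(Y, H) = Y/8
N(c) = -⅛ + c² - c (N(c) = (c² + c/(-1)) + (⅛)*(-1) = (c² - c) - ⅛ = -⅛ + c² - c)
N(16/(-14))*40 = (-⅛ + (16/(-14))² - 16/(-14))*40 = (-⅛ + (16*(-1/14))² - 16*(-1)/14)*40 = (-⅛ + (-8/7)² - 1*(-8/7))*40 = (-⅛ + 64/49 + 8/7)*40 = (911/392)*40 = 4555/49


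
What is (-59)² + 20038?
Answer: 23519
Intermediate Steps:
(-59)² + 20038 = 3481 + 20038 = 23519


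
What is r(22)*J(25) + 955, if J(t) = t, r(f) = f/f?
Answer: 980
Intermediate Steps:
r(f) = 1
r(22)*J(25) + 955 = 1*25 + 955 = 25 + 955 = 980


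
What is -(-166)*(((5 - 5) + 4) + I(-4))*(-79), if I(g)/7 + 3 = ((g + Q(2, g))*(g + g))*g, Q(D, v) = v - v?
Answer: 11973082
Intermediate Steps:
Q(D, v) = 0
I(g) = -21 + 14*g**3 (I(g) = -21 + 7*(((g + 0)*(g + g))*g) = -21 + 7*((g*(2*g))*g) = -21 + 7*((2*g**2)*g) = -21 + 7*(2*g**3) = -21 + 14*g**3)
-(-166)*(((5 - 5) + 4) + I(-4))*(-79) = -(-166)*(((5 - 5) + 4) + (-21 + 14*(-4)**3))*(-79) = -(-166)*((0 + 4) + (-21 + 14*(-64)))*(-79) = -(-166)*(4 + (-21 - 896))*(-79) = -(-166)*(4 - 917)*(-79) = -(-166)*(-913)*(-79) = -83*1826*(-79) = -151558*(-79) = 11973082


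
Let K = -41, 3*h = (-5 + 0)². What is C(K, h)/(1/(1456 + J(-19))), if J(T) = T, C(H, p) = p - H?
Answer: 70892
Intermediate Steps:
h = 25/3 (h = (-5 + 0)²/3 = (⅓)*(-5)² = (⅓)*25 = 25/3 ≈ 8.3333)
C(K, h)/(1/(1456 + J(-19))) = (25/3 - 1*(-41))/(1/(1456 - 19)) = (25/3 + 41)/(1/1437) = 148/(3*(1/1437)) = (148/3)*1437 = 70892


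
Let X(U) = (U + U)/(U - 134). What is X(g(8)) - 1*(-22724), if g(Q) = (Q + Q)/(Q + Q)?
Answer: 3022290/133 ≈ 22724.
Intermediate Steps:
g(Q) = 1 (g(Q) = (2*Q)/((2*Q)) = (2*Q)*(1/(2*Q)) = 1)
X(U) = 2*U/(-134 + U) (X(U) = (2*U)/(-134 + U) = 2*U/(-134 + U))
X(g(8)) - 1*(-22724) = 2*1/(-134 + 1) - 1*(-22724) = 2*1/(-133) + 22724 = 2*1*(-1/133) + 22724 = -2/133 + 22724 = 3022290/133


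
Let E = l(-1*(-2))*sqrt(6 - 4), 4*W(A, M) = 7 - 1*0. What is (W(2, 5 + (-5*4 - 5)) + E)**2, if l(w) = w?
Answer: 177/16 + 7*sqrt(2) ≈ 20.962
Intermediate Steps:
W(A, M) = 7/4 (W(A, M) = (7 - 1*0)/4 = (7 + 0)/4 = (1/4)*7 = 7/4)
E = 2*sqrt(2) (E = (-1*(-2))*sqrt(6 - 4) = 2*sqrt(2) ≈ 2.8284)
(W(2, 5 + (-5*4 - 5)) + E)**2 = (7/4 + 2*sqrt(2))**2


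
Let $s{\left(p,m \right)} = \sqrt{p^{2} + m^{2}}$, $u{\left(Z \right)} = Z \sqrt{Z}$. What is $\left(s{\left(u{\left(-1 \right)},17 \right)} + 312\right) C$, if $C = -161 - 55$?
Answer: $-67392 - 2592 \sqrt{2} \approx -71058.0$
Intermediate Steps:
$u{\left(Z \right)} = Z^{\frac{3}{2}}$
$s{\left(p,m \right)} = \sqrt{m^{2} + p^{2}}$
$C = -216$ ($C = -161 - 55 = -216$)
$\left(s{\left(u{\left(-1 \right)},17 \right)} + 312\right) C = \left(\sqrt{17^{2} + \left(\left(-1\right)^{\frac{3}{2}}\right)^{2}} + 312\right) \left(-216\right) = \left(\sqrt{289 + \left(- i\right)^{2}} + 312\right) \left(-216\right) = \left(\sqrt{289 - 1} + 312\right) \left(-216\right) = \left(\sqrt{288} + 312\right) \left(-216\right) = \left(12 \sqrt{2} + 312\right) \left(-216\right) = \left(312 + 12 \sqrt{2}\right) \left(-216\right) = -67392 - 2592 \sqrt{2}$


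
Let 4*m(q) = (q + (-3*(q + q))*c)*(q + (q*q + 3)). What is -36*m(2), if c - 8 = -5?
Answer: 2754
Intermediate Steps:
c = 3 (c = 8 - 5 = 3)
m(q) = -17*q*(3 + q + q²)/4 (m(q) = ((q - 3*(q + q)*3)*(q + (q*q + 3)))/4 = ((q - 6*q*3)*(q + (q² + 3)))/4 = ((q - 6*q*3)*(q + (3 + q²)))/4 = ((q - 18*q)*(3 + q + q²))/4 = ((-17*q)*(3 + q + q²))/4 = (-17*q*(3 + q + q²))/4 = -17*q*(3 + q + q²)/4)
-36*m(2) = -(-153)*2*(3 + 2 + 2²) = -(-153)*2*(3 + 2 + 4) = -(-153)*2*9 = -36*(-153/2) = 2754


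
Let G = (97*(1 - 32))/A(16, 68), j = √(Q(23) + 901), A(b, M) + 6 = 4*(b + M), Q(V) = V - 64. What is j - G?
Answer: 3007/330 + 2*√215 ≈ 38.438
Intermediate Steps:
Q(V) = -64 + V
A(b, M) = -6 + 4*M + 4*b (A(b, M) = -6 + 4*(b + M) = -6 + 4*(M + b) = -6 + (4*M + 4*b) = -6 + 4*M + 4*b)
j = 2*√215 (j = √((-64 + 23) + 901) = √(-41 + 901) = √860 = 2*√215 ≈ 29.326)
G = -3007/330 (G = (97*(1 - 32))/(-6 + 4*68 + 4*16) = (97*(-31))/(-6 + 272 + 64) = -3007/330 ≈ -9.1121)
j - G = 2*√215 - 1*(-3007/330) = 2*√215 + 3007/330 = 3007/330 + 2*√215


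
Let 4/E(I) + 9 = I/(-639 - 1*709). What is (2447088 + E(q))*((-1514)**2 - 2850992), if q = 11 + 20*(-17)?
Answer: -16139690491296512/11803 ≈ -1.3674e+12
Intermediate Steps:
q = -329 (q = 11 - 340 = -329)
E(I) = 4/(-9 - I/1348) (E(I) = 4/(-9 + I/(-639 - 1*709)) = 4/(-9 + I/(-639 - 709)) = 4/(-9 + I/(-1348)) = 4/(-9 + I*(-1/1348)) = 4/(-9 - I/1348))
(2447088 + E(q))*((-1514)**2 - 2850992) = (2447088 - 5392/(12132 - 329))*((-1514)**2 - 2850992) = (2447088 - 5392/11803)*(2292196 - 2850992) = (2447088 - 5392*1/11803)*(-558796) = (2447088 - 5392/11803)*(-558796) = (28882974272/11803)*(-558796) = -16139690491296512/11803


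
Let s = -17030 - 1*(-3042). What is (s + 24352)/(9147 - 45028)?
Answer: -10364/35881 ≈ -0.28884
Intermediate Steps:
s = -13988 (s = -17030 + 3042 = -13988)
(s + 24352)/(9147 - 45028) = (-13988 + 24352)/(9147 - 45028) = 10364/(-35881) = 10364*(-1/35881) = -10364/35881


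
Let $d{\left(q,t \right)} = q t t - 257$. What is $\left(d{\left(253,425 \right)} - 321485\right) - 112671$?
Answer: $45263712$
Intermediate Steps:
$d{\left(q,t \right)} = -257 + q t^{2}$ ($d{\left(q,t \right)} = q t^{2} - 257 = -257 + q t^{2}$)
$\left(d{\left(253,425 \right)} - 321485\right) - 112671 = \left(\left(-257 + 253 \cdot 425^{2}\right) - 321485\right) - 112671 = \left(\left(-257 + 253 \cdot 180625\right) - 321485\right) - 112671 = \left(\left(-257 + 45698125\right) - 321485\right) - 112671 = \left(45697868 - 321485\right) - 112671 = 45376383 - 112671 = 45263712$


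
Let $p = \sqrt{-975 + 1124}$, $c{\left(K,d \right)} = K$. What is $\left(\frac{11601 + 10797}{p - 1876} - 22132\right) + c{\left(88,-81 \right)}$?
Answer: $- \frac{77619858636}{3519227} - \frac{22398 \sqrt{149}}{3519227} \approx -22056.0$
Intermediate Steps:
$p = \sqrt{149} \approx 12.207$
$\left(\frac{11601 + 10797}{p - 1876} - 22132\right) + c{\left(88,-81 \right)} = \left(\frac{11601 + 10797}{\sqrt{149} - 1876} - 22132\right) + 88 = \left(\frac{22398}{-1876 + \sqrt{149}} - 22132\right) + 88 = \left(-22132 + \frac{22398}{-1876 + \sqrt{149}}\right) + 88 = -22044 + \frac{22398}{-1876 + \sqrt{149}}$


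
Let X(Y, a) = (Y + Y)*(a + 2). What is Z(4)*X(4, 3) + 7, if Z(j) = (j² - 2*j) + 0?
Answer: 327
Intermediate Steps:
X(Y, a) = 2*Y*(2 + a) (X(Y, a) = (2*Y)*(2 + a) = 2*Y*(2 + a))
Z(j) = j² - 2*j
Z(4)*X(4, 3) + 7 = (4*(-2 + 4))*(2*4*(2 + 3)) + 7 = (4*2)*(2*4*5) + 7 = 8*40 + 7 = 320 + 7 = 327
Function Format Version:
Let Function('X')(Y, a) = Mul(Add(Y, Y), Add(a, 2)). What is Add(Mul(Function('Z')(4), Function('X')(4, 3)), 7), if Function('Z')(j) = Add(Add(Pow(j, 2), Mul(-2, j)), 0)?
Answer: 327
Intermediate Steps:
Function('X')(Y, a) = Mul(2, Y, Add(2, a)) (Function('X')(Y, a) = Mul(Mul(2, Y), Add(2, a)) = Mul(2, Y, Add(2, a)))
Function('Z')(j) = Add(Pow(j, 2), Mul(-2, j))
Add(Mul(Function('Z')(4), Function('X')(4, 3)), 7) = Add(Mul(Mul(4, Add(-2, 4)), Mul(2, 4, Add(2, 3))), 7) = Add(Mul(Mul(4, 2), Mul(2, 4, 5)), 7) = Add(Mul(8, 40), 7) = Add(320, 7) = 327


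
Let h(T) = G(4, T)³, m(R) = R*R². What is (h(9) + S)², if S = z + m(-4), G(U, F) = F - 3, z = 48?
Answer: 40000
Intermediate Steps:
m(R) = R³
G(U, F) = -3 + F
h(T) = (-3 + T)³
S = -16 (S = 48 + (-4)³ = 48 - 64 = -16)
(h(9) + S)² = ((-3 + 9)³ - 16)² = (6³ - 16)² = (216 - 16)² = 200² = 40000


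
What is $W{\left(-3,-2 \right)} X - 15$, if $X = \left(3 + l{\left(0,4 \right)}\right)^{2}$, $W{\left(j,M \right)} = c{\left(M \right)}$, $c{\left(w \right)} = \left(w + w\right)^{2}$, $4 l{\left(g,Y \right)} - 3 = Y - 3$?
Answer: $241$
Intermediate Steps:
$l{\left(g,Y \right)} = \frac{Y}{4}$ ($l{\left(g,Y \right)} = \frac{3}{4} + \frac{Y - 3}{4} = \frac{3}{4} + \frac{-3 + Y}{4} = \frac{3}{4} + \left(- \frac{3}{4} + \frac{Y}{4}\right) = \frac{Y}{4}$)
$c{\left(w \right)} = 4 w^{2}$ ($c{\left(w \right)} = \left(2 w\right)^{2} = 4 w^{2}$)
$W{\left(j,M \right)} = 4 M^{2}$
$X = 16$ ($X = \left(3 + \frac{1}{4} \cdot 4\right)^{2} = \left(3 + 1\right)^{2} = 4^{2} = 16$)
$W{\left(-3,-2 \right)} X - 15 = 4 \left(-2\right)^{2} \cdot 16 - 15 = 4 \cdot 4 \cdot 16 - 15 = 16 \cdot 16 - 15 = 256 - 15 = 241$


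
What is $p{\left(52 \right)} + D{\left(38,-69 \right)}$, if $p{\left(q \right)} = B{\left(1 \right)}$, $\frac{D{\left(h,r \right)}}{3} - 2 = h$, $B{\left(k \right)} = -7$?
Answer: $113$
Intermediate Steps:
$D{\left(h,r \right)} = 6 + 3 h$
$p{\left(q \right)} = -7$
$p{\left(52 \right)} + D{\left(38,-69 \right)} = -7 + \left(6 + 3 \cdot 38\right) = -7 + \left(6 + 114\right) = -7 + 120 = 113$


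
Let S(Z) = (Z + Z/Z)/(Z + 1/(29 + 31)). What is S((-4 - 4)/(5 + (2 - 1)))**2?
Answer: 400/6241 ≈ 0.064092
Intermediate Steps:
S(Z) = (1 + Z)/(1/60 + Z) (S(Z) = (Z + 1)/(Z + 1/60) = (1 + Z)/(Z + 1/60) = (1 + Z)/(1/60 + Z))
S((-4 - 4)/(5 + (2 - 1)))**2 = (60*(1 + (-4 - 4)/(5 + (2 - 1)))/(1 + 60*((-4 - 4)/(5 + (2 - 1)))))**2 = (60*(1 - 8/(5 + 1))/(1 + 60*(-8/(5 + 1))))**2 = (60*(1 - 8/6)/(1 + 60*(-8/6)))**2 = (60*(1 - 8*1/6)/(1 + 60*(-8*1/6)))**2 = (60*(1 - 4/3)/(1 + 60*(-4/3)))**2 = (60*(-1/3)/(1 - 80))**2 = (60*(-1/3)/(-79))**2 = (60*(-1/79)*(-1/3))**2 = (20/79)**2 = 400/6241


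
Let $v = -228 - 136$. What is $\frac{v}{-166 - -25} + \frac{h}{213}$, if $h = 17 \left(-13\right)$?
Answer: $\frac{15457}{10011} \approx 1.544$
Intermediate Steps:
$v = -364$
$h = -221$
$\frac{v}{-166 - -25} + \frac{h}{213} = - \frac{364}{-166 - -25} - \frac{221}{213} = - \frac{364}{-166 + 25} - \frac{221}{213} = - \frac{364}{-141} - \frac{221}{213} = \left(-364\right) \left(- \frac{1}{141}\right) - \frac{221}{213} = \frac{364}{141} - \frac{221}{213} = \frac{15457}{10011}$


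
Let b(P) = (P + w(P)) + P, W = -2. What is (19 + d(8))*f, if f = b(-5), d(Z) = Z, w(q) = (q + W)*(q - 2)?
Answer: 1053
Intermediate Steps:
w(q) = (-2 + q)**2 (w(q) = (q - 2)*(q - 2) = (-2 + q)*(-2 + q) = (-2 + q)**2)
b(P) = 4 + P**2 - 2*P (b(P) = (P + (4 + P**2 - 4*P)) + P = (4 + P**2 - 3*P) + P = 4 + P**2 - 2*P)
f = 39 (f = 4 + (-5)**2 - 2*(-5) = 4 + 25 + 10 = 39)
(19 + d(8))*f = (19 + 8)*39 = 27*39 = 1053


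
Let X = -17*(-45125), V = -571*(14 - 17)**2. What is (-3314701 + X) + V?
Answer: -2552715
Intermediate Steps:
V = -5139 (V = -571*(-3)**2 = -571*9 = -5139)
X = 767125
(-3314701 + X) + V = (-3314701 + 767125) - 5139 = -2547576 - 5139 = -2552715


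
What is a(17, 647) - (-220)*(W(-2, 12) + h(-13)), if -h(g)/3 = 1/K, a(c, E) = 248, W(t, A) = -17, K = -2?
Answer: -3162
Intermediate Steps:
h(g) = 3/2 (h(g) = -3/(-2) = -3*(-1/2) = 3/2)
a(17, 647) - (-220)*(W(-2, 12) + h(-13)) = 248 - (-220)*(-17 + 3/2) = 248 - (-220)*(-31)/2 = 248 - 1*3410 = 248 - 3410 = -3162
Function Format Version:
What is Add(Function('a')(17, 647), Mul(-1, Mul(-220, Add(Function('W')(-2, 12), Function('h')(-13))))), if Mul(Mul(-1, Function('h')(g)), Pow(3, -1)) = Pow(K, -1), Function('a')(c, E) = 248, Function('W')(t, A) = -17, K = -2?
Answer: -3162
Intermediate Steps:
Function('h')(g) = Rational(3, 2) (Function('h')(g) = Mul(-3, Pow(-2, -1)) = Mul(-3, Rational(-1, 2)) = Rational(3, 2))
Add(Function('a')(17, 647), Mul(-1, Mul(-220, Add(Function('W')(-2, 12), Function('h')(-13))))) = Add(248, Mul(-1, Mul(-220, Add(-17, Rational(3, 2))))) = Add(248, Mul(-1, Mul(-220, Rational(-31, 2)))) = Add(248, Mul(-1, 3410)) = Add(248, -3410) = -3162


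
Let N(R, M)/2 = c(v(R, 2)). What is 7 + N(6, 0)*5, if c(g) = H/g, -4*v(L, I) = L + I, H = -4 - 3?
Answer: 42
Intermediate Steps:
H = -7
v(L, I) = -I/4 - L/4 (v(L, I) = -(L + I)/4 = -(I + L)/4 = -I/4 - L/4)
c(g) = -7/g
N(R, M) = -14/(-½ - R/4) (N(R, M) = 2*(-7/(-¼*2 - R/4)) = 2*(-7/(-½ - R/4)) = -14/(-½ - R/4))
7 + N(6, 0)*5 = 7 + (56/(2 + 6))*5 = 7 + (56/8)*5 = 7 + (56*(⅛))*5 = 7 + 7*5 = 7 + 35 = 42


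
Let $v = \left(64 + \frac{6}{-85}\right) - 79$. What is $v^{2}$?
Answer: $\frac{1640961}{7225} \approx 227.12$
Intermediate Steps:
$v = - \frac{1281}{85}$ ($v = \left(64 + 6 \left(- \frac{1}{85}\right)\right) - 79 = \left(64 - \frac{6}{85}\right) - 79 = \frac{5434}{85} - 79 = - \frac{1281}{85} \approx -15.071$)
$v^{2} = \left(- \frac{1281}{85}\right)^{2} = \frac{1640961}{7225}$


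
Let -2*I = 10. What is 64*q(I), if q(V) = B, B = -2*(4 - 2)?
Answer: -256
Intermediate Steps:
B = -4 (B = -2*2 = -4)
I = -5 (I = -1/2*10 = -5)
q(V) = -4
64*q(I) = 64*(-4) = -256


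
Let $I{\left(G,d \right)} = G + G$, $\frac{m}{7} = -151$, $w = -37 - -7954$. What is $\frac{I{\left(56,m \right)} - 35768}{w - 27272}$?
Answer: $\frac{35656}{19355} \approx 1.8422$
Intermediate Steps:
$w = 7917$ ($w = -37 + 7954 = 7917$)
$m = -1057$ ($m = 7 \left(-151\right) = -1057$)
$I{\left(G,d \right)} = 2 G$
$\frac{I{\left(56,m \right)} - 35768}{w - 27272} = \frac{2 \cdot 56 - 35768}{7917 - 27272} = \frac{112 - 35768}{-19355} = \left(-35656\right) \left(- \frac{1}{19355}\right) = \frac{35656}{19355}$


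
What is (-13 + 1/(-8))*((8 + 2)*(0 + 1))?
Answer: -525/4 ≈ -131.25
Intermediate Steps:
(-13 + 1/(-8))*((8 + 2)*(0 + 1)) = (-13 - 1/8)*(10*1) = -105/8*10 = -525/4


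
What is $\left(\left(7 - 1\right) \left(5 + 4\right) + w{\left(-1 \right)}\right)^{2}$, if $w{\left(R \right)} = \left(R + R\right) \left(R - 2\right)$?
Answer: $3600$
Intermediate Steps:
$w{\left(R \right)} = 2 R \left(-2 + R\right)$
$\left(\left(7 - 1\right) \left(5 + 4\right) + w{\left(-1 \right)}\right)^{2} = \left(\left(7 - 1\right) \left(5 + 4\right) + 2 \left(-1\right) \left(-2 - 1\right)\right)^{2} = \left(6 \cdot 9 + 2 \left(-1\right) \left(-3\right)\right)^{2} = \left(54 + 6\right)^{2} = 60^{2} = 3600$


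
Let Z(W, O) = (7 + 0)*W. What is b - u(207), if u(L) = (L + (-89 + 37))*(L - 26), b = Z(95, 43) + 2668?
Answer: -24722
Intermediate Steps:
Z(W, O) = 7*W
b = 3333 (b = 7*95 + 2668 = 665 + 2668 = 3333)
u(L) = (-52 + L)*(-26 + L) (u(L) = (L - 52)*(-26 + L) = (-52 + L)*(-26 + L))
b - u(207) = 3333 - (1352 + 207**2 - 78*207) = 3333 - (1352 + 42849 - 16146) = 3333 - 1*28055 = 3333 - 28055 = -24722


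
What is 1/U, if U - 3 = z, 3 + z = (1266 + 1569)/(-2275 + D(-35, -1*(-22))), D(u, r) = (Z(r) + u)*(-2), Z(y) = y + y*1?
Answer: -2293/2835 ≈ -0.80882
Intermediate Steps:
Z(y) = 2*y (Z(y) = y + y = 2*y)
D(u, r) = -4*r - 2*u (D(u, r) = (2*r + u)*(-2) = (u + 2*r)*(-2) = -4*r - 2*u)
z = -9714/2293 (z = -3 + (1266 + 1569)/(-2275 + (-(-4)*(-22) - 2*(-35))) = -3 + 2835/(-2275 + (-4*22 + 70)) = -3 + 2835/(-2275 + (-88 + 70)) = -3 + 2835/(-2275 - 18) = -3 + 2835/(-2293) = -3 + 2835*(-1/2293) = -3 - 2835/2293 = -9714/2293 ≈ -4.2364)
U = -2835/2293 (U = 3 - 9714/2293 = -2835/2293 ≈ -1.2364)
1/U = 1/(-2835/2293) = -2293/2835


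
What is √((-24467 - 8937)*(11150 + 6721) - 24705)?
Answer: 17*I*√2065701 ≈ 24433.0*I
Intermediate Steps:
√((-24467 - 8937)*(11150 + 6721) - 24705) = √(-33404*17871 - 24705) = √(-596962884 - 24705) = √(-596987589) = 17*I*√2065701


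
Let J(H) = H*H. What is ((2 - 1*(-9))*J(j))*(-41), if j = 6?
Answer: -16236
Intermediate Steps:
J(H) = H**2
((2 - 1*(-9))*J(j))*(-41) = ((2 - 1*(-9))*6**2)*(-41) = ((2 + 9)*36)*(-41) = (11*36)*(-41) = 396*(-41) = -16236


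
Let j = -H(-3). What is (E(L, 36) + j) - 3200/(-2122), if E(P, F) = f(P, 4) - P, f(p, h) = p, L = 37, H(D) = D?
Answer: 4783/1061 ≈ 4.5080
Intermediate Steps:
j = 3 (j = -1*(-3) = 3)
E(P, F) = 0 (E(P, F) = P - P = 0)
(E(L, 36) + j) - 3200/(-2122) = (0 + 3) - 3200/(-2122) = 3 - 3200*(-1/2122) = 3 + 1600/1061 = 4783/1061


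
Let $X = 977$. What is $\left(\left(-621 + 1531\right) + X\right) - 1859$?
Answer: $28$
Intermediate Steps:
$\left(\left(-621 + 1531\right) + X\right) - 1859 = \left(\left(-621 + 1531\right) + 977\right) - 1859 = \left(910 + 977\right) - 1859 = 1887 - 1859 = 28$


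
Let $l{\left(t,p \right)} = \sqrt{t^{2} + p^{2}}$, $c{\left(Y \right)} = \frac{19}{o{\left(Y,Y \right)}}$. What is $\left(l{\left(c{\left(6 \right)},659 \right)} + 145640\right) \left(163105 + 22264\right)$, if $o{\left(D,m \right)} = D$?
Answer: $26997141160 + \frac{185369 \sqrt{15634477}}{6} \approx 2.7119 \cdot 10^{10}$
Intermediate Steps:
$c{\left(Y \right)} = \frac{19}{Y}$
$l{\left(t,p \right)} = \sqrt{p^{2} + t^{2}}$
$\left(l{\left(c{\left(6 \right)},659 \right)} + 145640\right) \left(163105 + 22264\right) = \left(\sqrt{659^{2} + \left(\frac{19}{6}\right)^{2}} + 145640\right) \left(163105 + 22264\right) = \left(\sqrt{434281 + \left(19 \cdot \frac{1}{6}\right)^{2}} + 145640\right) 185369 = \left(\sqrt{434281 + \left(\frac{19}{6}\right)^{2}} + 145640\right) 185369 = \left(\sqrt{434281 + \frac{361}{36}} + 145640\right) 185369 = \left(\sqrt{\frac{15634477}{36}} + 145640\right) 185369 = \left(\frac{\sqrt{15634477}}{6} + 145640\right) 185369 = \left(145640 + \frac{\sqrt{15634477}}{6}\right) 185369 = 26997141160 + \frac{185369 \sqrt{15634477}}{6}$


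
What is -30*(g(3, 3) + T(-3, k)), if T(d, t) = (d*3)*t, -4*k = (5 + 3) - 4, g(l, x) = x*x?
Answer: -540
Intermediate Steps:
g(l, x) = x²
k = -1 (k = -((5 + 3) - 4)/4 = -(8 - 4)/4 = -¼*4 = -1)
T(d, t) = 3*d*t (T(d, t) = (3*d)*t = 3*d*t)
-30*(g(3, 3) + T(-3, k)) = -30*(3² + 3*(-3)*(-1)) = -30*(9 + 9) = -30*18 = -540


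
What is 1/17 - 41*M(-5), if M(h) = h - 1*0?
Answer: 3486/17 ≈ 205.06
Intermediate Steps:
M(h) = h (M(h) = h + 0 = h)
1/17 - 41*M(-5) = 1/17 - 41*(-5) = 1/17 + 205 = 3486/17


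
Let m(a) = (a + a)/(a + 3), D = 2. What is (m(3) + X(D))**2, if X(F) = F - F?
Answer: 1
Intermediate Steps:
X(F) = 0
m(a) = 2*a/(3 + a) (m(a) = (2*a)/(3 + a) = 2*a/(3 + a))
(m(3) + X(D))**2 = (2*3/(3 + 3) + 0)**2 = (2*3/6 + 0)**2 = (2*3*(1/6) + 0)**2 = (1 + 0)**2 = 1**2 = 1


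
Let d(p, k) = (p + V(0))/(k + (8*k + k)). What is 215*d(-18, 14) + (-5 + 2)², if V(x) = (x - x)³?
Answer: -261/14 ≈ -18.643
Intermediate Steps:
V(x) = 0 (V(x) = 0³ = 0)
d(p, k) = p/(10*k) (d(p, k) = (p + 0)/(k + (8*k + k)) = p/(k + 9*k) = p/((10*k)) = p*(1/(10*k)) = p/(10*k))
215*d(-18, 14) + (-5 + 2)² = 215*((⅒)*(-18)/14) + (-5 + 2)² = 215*((⅒)*(-18)*(1/14)) + (-3)² = 215*(-9/70) + 9 = -387/14 + 9 = -261/14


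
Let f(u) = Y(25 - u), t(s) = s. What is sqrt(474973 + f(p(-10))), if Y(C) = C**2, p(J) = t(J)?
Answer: sqrt(476198) ≈ 690.07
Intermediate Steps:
p(J) = J
f(u) = (25 - u)**2
sqrt(474973 + f(p(-10))) = sqrt(474973 + (-25 - 10)**2) = sqrt(474973 + (-35)**2) = sqrt(474973 + 1225) = sqrt(476198)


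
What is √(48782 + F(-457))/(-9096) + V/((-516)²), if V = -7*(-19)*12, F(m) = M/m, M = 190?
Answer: 133/22188 - √159187267/519609 ≈ -0.018287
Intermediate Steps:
F(m) = 190/m
V = 1596 (V = 133*12 = 1596)
√(48782 + F(-457))/(-9096) + V/((-516)²) = √(48782 + 190/(-457))/(-9096) + 1596/((-516)²) = √(48782 + 190*(-1/457))*(-1/9096) + 1596/266256 = √(48782 - 190/457)*(-1/9096) + 1596*(1/266256) = √(22293184/457)*(-1/9096) + 133/22188 = (8*√159187267/457)*(-1/9096) + 133/22188 = -√159187267/519609 + 133/22188 = 133/22188 - √159187267/519609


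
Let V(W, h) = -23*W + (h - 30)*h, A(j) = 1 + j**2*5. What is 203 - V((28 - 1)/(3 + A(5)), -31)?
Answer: -72377/43 ≈ -1683.2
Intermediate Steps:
A(j) = 1 + 5*j**2
V(W, h) = -23*W + h*(-30 + h) (V(W, h) = -23*W + (-30 + h)*h = -23*W + h*(-30 + h))
203 - V((28 - 1)/(3 + A(5)), -31) = 203 - ((-31)**2 - 30*(-31) - 23*(28 - 1)/(3 + (1 + 5*5**2))) = 203 - (961 + 930 - 621/(3 + (1 + 5*25))) = 203 - (961 + 930 - 621/(3 + (1 + 125))) = 203 - (961 + 930 - 621/(3 + 126)) = 203 - (961 + 930 - 621/129) = 203 - (961 + 930 - 23*9/43) = 203 - (961 + 930 - 207/43) = 203 - 1*81106/43 = 203 - 81106/43 = -72377/43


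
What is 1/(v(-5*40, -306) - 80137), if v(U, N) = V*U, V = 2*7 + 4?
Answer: -1/83737 ≈ -1.1942e-5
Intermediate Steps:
V = 18 (V = 14 + 4 = 18)
v(U, N) = 18*U
1/(v(-5*40, -306) - 80137) = 1/(18*(-5*40) - 80137) = 1/(18*(-200) - 80137) = 1/(-3600 - 80137) = 1/(-83737) = -1/83737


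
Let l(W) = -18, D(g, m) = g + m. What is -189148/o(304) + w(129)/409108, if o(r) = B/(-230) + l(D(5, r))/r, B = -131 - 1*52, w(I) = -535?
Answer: -193233809629625/752349612 ≈ -2.5684e+5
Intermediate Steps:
B = -183 (B = -131 - 52 = -183)
o(r) = 183/230 - 18/r (o(r) = -183/(-230) - 18/r = -183*(-1/230) - 18/r = 183/230 - 18/r)
-189148/o(304) + w(129)/409108 = -189148/(183/230 - 18/304) - 535/409108 = -189148/(183/230 - 18*1/304) - 535*1/409108 = -189148/(183/230 - 9/152) - 535/409108 = -189148/12873/17480 - 535/409108 = -189148*17480/12873 - 535/409108 = -3306307040/12873 - 535/409108 = -193233809629625/752349612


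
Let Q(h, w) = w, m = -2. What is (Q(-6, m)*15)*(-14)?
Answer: 420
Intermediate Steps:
(Q(-6, m)*15)*(-14) = -2*15*(-14) = -30*(-14) = 420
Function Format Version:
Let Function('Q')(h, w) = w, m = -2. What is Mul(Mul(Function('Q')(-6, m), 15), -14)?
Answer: 420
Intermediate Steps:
Mul(Mul(Function('Q')(-6, m), 15), -14) = Mul(Mul(-2, 15), -14) = Mul(-30, -14) = 420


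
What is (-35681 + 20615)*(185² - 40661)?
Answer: 96964776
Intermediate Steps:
(-35681 + 20615)*(185² - 40661) = -15066*(34225 - 40661) = -15066*(-6436) = 96964776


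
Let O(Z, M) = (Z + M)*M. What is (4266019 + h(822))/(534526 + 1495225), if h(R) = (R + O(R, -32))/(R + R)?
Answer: 3506655389/1668455322 ≈ 2.1017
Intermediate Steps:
O(Z, M) = M*(M + Z) (O(Z, M) = (M + Z)*M = M*(M + Z))
h(R) = (1024 - 31*R)/(2*R) (h(R) = (R - 32*(-32 + R))/(R + R) = (R + (1024 - 32*R))/((2*R)) = (1024 - 31*R)*(1/(2*R)) = (1024 - 31*R)/(2*R))
(4266019 + h(822))/(534526 + 1495225) = (4266019 + (-31/2 + 512/822))/(534526 + 1495225) = (4266019 + (-31/2 + 512*(1/822)))/2029751 = (4266019 + (-31/2 + 256/411))*(1/2029751) = (4266019 - 12229/822)*(1/2029751) = (3506655389/822)*(1/2029751) = 3506655389/1668455322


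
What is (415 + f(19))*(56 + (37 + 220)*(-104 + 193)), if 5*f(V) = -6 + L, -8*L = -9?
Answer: 379727169/40 ≈ 9.4932e+6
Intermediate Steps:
L = 9/8 (L = -1/8*(-9) = 9/8 ≈ 1.1250)
f(V) = -39/40 (f(V) = (-6 + 9/8)/5 = (1/5)*(-39/8) = -39/40)
(415 + f(19))*(56 + (37 + 220)*(-104 + 193)) = (415 - 39/40)*(56 + (37 + 220)*(-104 + 193)) = 16561*(56 + 257*89)/40 = 16561*(56 + 22873)/40 = (16561/40)*22929 = 379727169/40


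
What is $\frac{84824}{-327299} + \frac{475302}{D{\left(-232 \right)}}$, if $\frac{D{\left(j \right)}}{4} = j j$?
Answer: $\frac{68651800697}{35233082752} \approx 1.9485$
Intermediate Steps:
$D{\left(j \right)} = 4 j^{2}$ ($D{\left(j \right)} = 4 j j = 4 j^{2}$)
$\frac{84824}{-327299} + \frac{475302}{D{\left(-232 \right)}} = \frac{84824}{-327299} + \frac{475302}{4 \left(-232\right)^{2}} = 84824 \left(- \frac{1}{327299}\right) + \frac{475302}{4 \cdot 53824} = - \frac{84824}{327299} + \frac{475302}{215296} = - \frac{84824}{327299} + 475302 \cdot \frac{1}{215296} = - \frac{84824}{327299} + \frac{237651}{107648} = \frac{68651800697}{35233082752}$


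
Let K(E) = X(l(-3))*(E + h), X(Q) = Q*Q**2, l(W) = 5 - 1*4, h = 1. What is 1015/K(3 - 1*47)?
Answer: -1015/43 ≈ -23.605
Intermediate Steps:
l(W) = 1 (l(W) = 5 - 4 = 1)
X(Q) = Q**3
K(E) = 1 + E (K(E) = 1**3*(E + 1) = 1*(1 + E) = 1 + E)
1015/K(3 - 1*47) = 1015/(1 + (3 - 1*47)) = 1015/(1 + (3 - 47)) = 1015/(1 - 44) = 1015/(-43) = 1015*(-1/43) = -1015/43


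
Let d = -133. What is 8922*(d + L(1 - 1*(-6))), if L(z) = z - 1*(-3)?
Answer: -1097406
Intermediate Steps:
L(z) = 3 + z (L(z) = z + 3 = 3 + z)
8922*(d + L(1 - 1*(-6))) = 8922*(-133 + (3 + (1 - 1*(-6)))) = 8922*(-133 + (3 + (1 + 6))) = 8922*(-133 + (3 + 7)) = 8922*(-133 + 10) = 8922*(-123) = -1097406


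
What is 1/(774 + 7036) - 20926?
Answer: -163432059/7810 ≈ -20926.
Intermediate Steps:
1/(774 + 7036) - 20926 = 1/7810 - 20926 = -163432059/7810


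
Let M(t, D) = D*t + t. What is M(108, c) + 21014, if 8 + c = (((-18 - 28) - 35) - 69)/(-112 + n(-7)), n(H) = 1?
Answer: 754946/37 ≈ 20404.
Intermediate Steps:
c = -246/37 (c = -8 + (((-18 - 28) - 35) - 69)/(-112 + 1) = -8 + ((-46 - 35) - 69)/(-111) = -8 + (-81 - 69)*(-1/111) = -8 - 150*(-1/111) = -8 + 50/37 = -246/37 ≈ -6.6487)
M(t, D) = t + D*t
M(108, c) + 21014 = 108*(1 - 246/37) + 21014 = 108*(-209/37) + 21014 = -22572/37 + 21014 = 754946/37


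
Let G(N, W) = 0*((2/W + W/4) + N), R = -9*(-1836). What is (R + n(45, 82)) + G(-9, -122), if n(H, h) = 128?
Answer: 16652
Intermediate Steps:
R = 16524
G(N, W) = 0 (G(N, W) = 0*((2/W + W*(1/4)) + N) = 0*((2/W + W/4) + N) = 0*(N + 2/W + W/4) = 0)
(R + n(45, 82)) + G(-9, -122) = (16524 + 128) + 0 = 16652 + 0 = 16652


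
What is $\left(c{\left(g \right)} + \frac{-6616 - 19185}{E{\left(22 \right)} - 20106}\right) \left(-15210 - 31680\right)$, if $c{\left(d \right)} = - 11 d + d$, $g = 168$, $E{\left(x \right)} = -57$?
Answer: $\frac{529044849570}{6721} \approx 7.8715 \cdot 10^{7}$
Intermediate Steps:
$c{\left(d \right)} = - 10 d$
$\left(c{\left(g \right)} + \frac{-6616 - 19185}{E{\left(22 \right)} - 20106}\right) \left(-15210 - 31680\right) = \left(\left(-10\right) 168 + \frac{-6616 - 19185}{-57 - 20106}\right) \left(-15210 - 31680\right) = \left(-1680 - \frac{25801}{-20163}\right) \left(-46890\right) = \left(-1680 - - \frac{25801}{20163}\right) \left(-46890\right) = \left(-1680 + \frac{25801}{20163}\right) \left(-46890\right) = \left(- \frac{33848039}{20163}\right) \left(-46890\right) = \frac{529044849570}{6721}$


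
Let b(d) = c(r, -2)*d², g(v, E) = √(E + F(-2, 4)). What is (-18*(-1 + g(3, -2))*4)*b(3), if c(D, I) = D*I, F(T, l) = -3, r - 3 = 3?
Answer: -7776 + 7776*I*√5 ≈ -7776.0 + 17388.0*I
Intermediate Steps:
r = 6 (r = 3 + 3 = 6)
g(v, E) = √(-3 + E) (g(v, E) = √(E - 3) = √(-3 + E))
b(d) = -12*d² (b(d) = (6*(-2))*d² = -12*d²)
(-18*(-1 + g(3, -2))*4)*b(3) = (-18*(-1 + √(-3 - 2))*4)*(-12*3²) = (-18*(-1 + √(-5))*4)*(-12*9) = -18*(-1 + I*√5)*4*(-108) = -18*(-4 + 4*I*√5)*(-108) = (72 - 72*I*√5)*(-108) = -7776 + 7776*I*√5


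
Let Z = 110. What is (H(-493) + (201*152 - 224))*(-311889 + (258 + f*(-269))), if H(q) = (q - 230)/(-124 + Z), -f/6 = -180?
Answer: -256103852565/14 ≈ -1.8293e+10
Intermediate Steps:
f = 1080 (f = -6*(-180) = 1080)
H(q) = 115/7 - q/14 (H(q) = (q - 230)/(-124 + 110) = (-230 + q)/(-14) = (-230 + q)*(-1/14) = 115/7 - q/14)
(H(-493) + (201*152 - 224))*(-311889 + (258 + f*(-269))) = ((115/7 - 1/14*(-493)) + (201*152 - 224))*(-311889 + (258 + 1080*(-269))) = ((115/7 + 493/14) + (30552 - 224))*(-311889 + (258 - 290520)) = (723/14 + 30328)*(-311889 - 290262) = (425315/14)*(-602151) = -256103852565/14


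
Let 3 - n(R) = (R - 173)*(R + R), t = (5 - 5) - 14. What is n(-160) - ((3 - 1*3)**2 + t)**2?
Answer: -106753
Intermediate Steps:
t = -14 (t = 0 - 14 = -14)
n(R) = 3 - 2*R*(-173 + R) (n(R) = 3 - (R - 173)*(R + R) = 3 - (-173 + R)*2*R = 3 - 2*R*(-173 + R))
n(-160) - ((3 - 1*3)**2 + t)**2 = (3 - 2*(-160)**2 + 346*(-160)) - ((3 - 1*3)**2 - 14)**2 = (3 - 2*25600 - 55360) - ((3 - 3)**2 - 14)**2 = (3 - 51200 - 55360) - (0**2 - 14)**2 = -106557 - (0 - 14)**2 = -106557 - 1*(-14)**2 = -106557 - 1*196 = -106557 - 196 = -106753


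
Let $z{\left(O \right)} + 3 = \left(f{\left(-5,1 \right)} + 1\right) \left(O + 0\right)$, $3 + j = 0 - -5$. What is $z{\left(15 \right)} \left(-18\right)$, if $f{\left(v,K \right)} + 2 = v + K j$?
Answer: $1134$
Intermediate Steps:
$j = 2$ ($j = -3 + \left(0 - -5\right) = -3 + \left(0 + 5\right) = -3 + 5 = 2$)
$f{\left(v,K \right)} = -2 + v + 2 K$ ($f{\left(v,K \right)} = -2 + \left(v + K 2\right) = -2 + \left(v + 2 K\right) = -2 + v + 2 K$)
$z{\left(O \right)} = -3 - 4 O$ ($z{\left(O \right)} = -3 + \left(\left(-2 - 5 + 2 \cdot 1\right) + 1\right) \left(O + 0\right) = -3 + \left(\left(-2 - 5 + 2\right) + 1\right) O = -3 + \left(-5 + 1\right) O = -3 - 4 O$)
$z{\left(15 \right)} \left(-18\right) = \left(-3 - 60\right) \left(-18\right) = \left(-63\right) \left(-18\right) = 1134$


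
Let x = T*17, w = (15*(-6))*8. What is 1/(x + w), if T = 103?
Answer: 1/1031 ≈ 0.00096993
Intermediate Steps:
w = -720 (w = -90*8 = -720)
x = 1751 (x = 103*17 = 1751)
1/(x + w) = 1/(1751 - 720) = 1/1031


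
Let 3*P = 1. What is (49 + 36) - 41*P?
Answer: 214/3 ≈ 71.333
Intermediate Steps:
P = ⅓ (P = (⅓)*1 = ⅓ ≈ 0.33333)
(49 + 36) - 41*P = (49 + 36) - 41*⅓ = 85 - 41/3 = 214/3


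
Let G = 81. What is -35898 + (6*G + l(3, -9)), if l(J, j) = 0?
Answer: -35412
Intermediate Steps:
-35898 + (6*G + l(3, -9)) = -35898 + (6*81 + 0) = -35898 + (486 + 0) = -35898 + 486 = -35412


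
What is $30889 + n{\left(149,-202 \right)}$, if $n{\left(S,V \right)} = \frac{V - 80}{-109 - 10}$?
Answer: $\frac{3676073}{119} \approx 30891.0$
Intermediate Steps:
$n{\left(S,V \right)} = \frac{80}{119} - \frac{V}{119}$ ($n{\left(S,V \right)} = \frac{-80 + V}{-119} = \left(-80 + V\right) \left(- \frac{1}{119}\right) = \frac{80}{119} - \frac{V}{119}$)
$30889 + n{\left(149,-202 \right)} = 30889 + \left(\frac{80}{119} - - \frac{202}{119}\right) = 30889 + \left(\frac{80}{119} + \frac{202}{119}\right) = 30889 + \frac{282}{119} = \frac{3676073}{119}$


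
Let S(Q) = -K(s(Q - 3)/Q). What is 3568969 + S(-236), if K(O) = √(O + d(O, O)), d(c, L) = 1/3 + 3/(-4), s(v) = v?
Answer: 3568969 - √74694/354 ≈ 3.5690e+6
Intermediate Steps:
d(c, L) = -5/12 (d(c, L) = 1*(⅓) + 3*(-¼) = ⅓ - ¾ = -5/12)
K(O) = √(-5/12 + O) (K(O) = √(O - 5/12) = √(-5/12 + O))
S(Q) = -√(-15 + 36*(-3 + Q)/Q)/6 (S(Q) = -√(-15 + 36*((Q - 3)/Q))/6 = -√(-15 + 36*((-3 + Q)/Q))/6 = -√(-15 + 36*(-3 + Q)/Q)/6)
3568969 + S(-236) = 3568969 - √(21 - 108/(-236))/6 = 3568969 - √(21 - 108*(-1/236))/6 = 3568969 - √(21 + 27/59)/6 = 3568969 - √74694/354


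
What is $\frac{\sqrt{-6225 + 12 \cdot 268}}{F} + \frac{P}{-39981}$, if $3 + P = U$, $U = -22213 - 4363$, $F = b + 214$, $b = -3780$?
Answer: $\frac{26579}{39981} - \frac{i \sqrt{3009}}{3566} \approx 0.66479 - 0.015383 i$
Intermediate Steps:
$F = -3566$ ($F = -3780 + 214 = -3566$)
$U = -26576$ ($U = -22213 - 4363 = -26576$)
$P = -26579$ ($P = -3 - 26576 = -26579$)
$\frac{\sqrt{-6225 + 12 \cdot 268}}{F} + \frac{P}{-39981} = \frac{\sqrt{-6225 + 12 \cdot 268}}{-3566} - \frac{26579}{-39981} = \sqrt{-6225 + 3216} \left(- \frac{1}{3566}\right) - - \frac{26579}{39981} = \sqrt{-3009} \left(- \frac{1}{3566}\right) + \frac{26579}{39981} = i \sqrt{3009} \left(- \frac{1}{3566}\right) + \frac{26579}{39981} = - \frac{i \sqrt{3009}}{3566} + \frac{26579}{39981} = \frac{26579}{39981} - \frac{i \sqrt{3009}}{3566}$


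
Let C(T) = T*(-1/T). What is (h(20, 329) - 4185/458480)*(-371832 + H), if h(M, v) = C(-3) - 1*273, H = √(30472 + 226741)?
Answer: 1167810020139/11462 - 25125541*√257213/91696 ≈ 1.0175e+8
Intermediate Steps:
C(T) = -1
H = √257213 ≈ 507.16
h(M, v) = -274 (h(M, v) = -1 - 1*273 = -1 - 273 = -274)
(h(20, 329) - 4185/458480)*(-371832 + H) = (-274 - 4185/458480)*(-371832 + √257213) = (-274 - 4185*1/458480)*(-371832 + √257213) = (-274 - 837/91696)*(-371832 + √257213) = -25125541*(-371832 + √257213)/91696 = 1167810020139/11462 - 25125541*√257213/91696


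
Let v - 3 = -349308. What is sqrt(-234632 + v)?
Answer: I*sqrt(583937) ≈ 764.16*I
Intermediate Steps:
v = -349305 (v = 3 - 349308 = -349305)
sqrt(-234632 + v) = sqrt(-234632 - 349305) = sqrt(-583937) = I*sqrt(583937)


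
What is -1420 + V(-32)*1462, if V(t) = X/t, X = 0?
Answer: -1420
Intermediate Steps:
V(t) = 0 (V(t) = 0/t = 0)
-1420 + V(-32)*1462 = -1420 + 0*1462 = -1420 + 0 = -1420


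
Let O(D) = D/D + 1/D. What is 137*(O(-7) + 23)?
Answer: 22879/7 ≈ 3268.4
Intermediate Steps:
O(D) = 1 + 1/D
137*(O(-7) + 23) = 137*((1 - 7)/(-7) + 23) = 137*(-⅐*(-6) + 23) = 137*(6/7 + 23) = 137*(167/7) = 22879/7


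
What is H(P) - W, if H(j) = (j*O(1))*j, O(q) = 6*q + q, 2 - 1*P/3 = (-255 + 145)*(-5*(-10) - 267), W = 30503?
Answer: 35889899209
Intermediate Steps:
P = -71604 (P = 6 - 3*(-255 + 145)*(-5*(-10) - 267) = 6 - (-330)*(50 - 267) = 6 - (-330)*(-217) = 6 - 3*23870 = 6 - 71610 = -71604)
O(q) = 7*q
H(j) = 7*j² (H(j) = (j*(7*1))*j = (j*7)*j = (7*j)*j = 7*j²)
H(P) - W = 7*(-71604)² - 1*30503 = 7*5127132816 - 30503 = 35889929712 - 30503 = 35889899209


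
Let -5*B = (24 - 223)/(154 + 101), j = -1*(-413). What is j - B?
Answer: 526376/1275 ≈ 412.84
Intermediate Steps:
j = 413
B = 199/1275 (B = -(24 - 223)/(5*(154 + 101)) = -(-199)/(5*255) = -1/5*(-199/255) = 199/1275 ≈ 0.15608)
j - B = 413 - 1*199/1275 = 413 - 199/1275 = 526376/1275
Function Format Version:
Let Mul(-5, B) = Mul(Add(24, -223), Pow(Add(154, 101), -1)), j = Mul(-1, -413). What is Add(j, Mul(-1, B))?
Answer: Rational(526376, 1275) ≈ 412.84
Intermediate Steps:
j = 413
B = Rational(199, 1275) (B = Mul(Rational(-1, 5), Mul(Add(24, -223), Pow(Add(154, 101), -1))) = Mul(Rational(-1, 5), Mul(-199, Pow(255, -1))) = Mul(Rational(-1, 5), Mul(-199, Rational(1, 255))) = Mul(Rational(-1, 5), Rational(-199, 255)) = Rational(199, 1275) ≈ 0.15608)
Add(j, Mul(-1, B)) = Add(413, Mul(-1, Rational(199, 1275))) = Add(413, Rational(-199, 1275)) = Rational(526376, 1275)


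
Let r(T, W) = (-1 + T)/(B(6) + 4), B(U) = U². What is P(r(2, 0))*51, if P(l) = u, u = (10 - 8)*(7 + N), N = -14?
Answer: -714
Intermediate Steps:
r(T, W) = -1/40 + T/40 (r(T, W) = (-1 + T)/(6² + 4) = (-1 + T)/(36 + 4) = (-1 + T)/40 = (-1 + T)*(1/40) = -1/40 + T/40)
u = -14 (u = (10 - 8)*(7 - 14) = 2*(-7) = -14)
P(l) = -14
P(r(2, 0))*51 = -14*51 = -714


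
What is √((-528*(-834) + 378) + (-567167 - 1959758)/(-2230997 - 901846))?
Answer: √4325642966866591545/3132843 ≈ 663.88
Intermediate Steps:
√((-528*(-834) + 378) + (-567167 - 1959758)/(-2230997 - 901846)) = √((440352 + 378) - 2526925/(-3132843)) = √(440730 - 2526925*(-1/3132843)) = √(440730 + 2526925/3132843) = √(1380740422315/3132843) = √4325642966866591545/3132843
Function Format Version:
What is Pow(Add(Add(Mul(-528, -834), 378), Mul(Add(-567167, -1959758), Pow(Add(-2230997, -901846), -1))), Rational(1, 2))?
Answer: Mul(Rational(1, 3132843), Pow(4325642966866591545, Rational(1, 2))) ≈ 663.88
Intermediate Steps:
Pow(Add(Add(Mul(-528, -834), 378), Mul(Add(-567167, -1959758), Pow(Add(-2230997, -901846), -1))), Rational(1, 2)) = Pow(Add(Add(440352, 378), Mul(-2526925, Pow(-3132843, -1))), Rational(1, 2)) = Pow(Add(440730, Mul(-2526925, Rational(-1, 3132843))), Rational(1, 2)) = Pow(Add(440730, Rational(2526925, 3132843)), Rational(1, 2)) = Pow(Rational(1380740422315, 3132843), Rational(1, 2)) = Mul(Rational(1, 3132843), Pow(4325642966866591545, Rational(1, 2)))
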